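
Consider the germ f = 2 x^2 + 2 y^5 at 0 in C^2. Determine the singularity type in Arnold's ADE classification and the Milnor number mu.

The Hessian of f at 0 has rank 1. Corank 1: A-series; mu = 4 gives A_4.

Type A_{4}, Milnor number mu = 4.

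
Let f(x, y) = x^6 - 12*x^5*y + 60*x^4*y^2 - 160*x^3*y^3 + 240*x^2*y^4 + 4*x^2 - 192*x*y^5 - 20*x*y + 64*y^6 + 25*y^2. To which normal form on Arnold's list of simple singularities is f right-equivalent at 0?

The Hessian of f at 0 is [[8, -20], [-20, 50]] with rank 1, so corank 1. A Groebner basis of the Jacobian ideal J(f) in C{x,y} is {y^5, x - 5*y/2}; counting standard monomials gives mu = 5. Corank 1: A-series; mu = 5 gives A_5.

A5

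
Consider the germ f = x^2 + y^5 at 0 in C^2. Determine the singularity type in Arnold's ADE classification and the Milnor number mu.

The Hessian of f at 0 is [[2, 0], [0, 0]] with rank 1, so corank 1. A Groebner basis of the Jacobian ideal J(f) in C{x,y} is {y^4, x}; counting standard monomials gives mu = 4. Corank 1: A-series; mu = 4 gives A_4.

Type A4, Milnor number mu = 4.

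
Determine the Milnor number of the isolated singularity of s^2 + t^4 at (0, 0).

3

The Hessian of f at 0 has rank 1. Corank 1: A-series; mu = 3 gives A_3.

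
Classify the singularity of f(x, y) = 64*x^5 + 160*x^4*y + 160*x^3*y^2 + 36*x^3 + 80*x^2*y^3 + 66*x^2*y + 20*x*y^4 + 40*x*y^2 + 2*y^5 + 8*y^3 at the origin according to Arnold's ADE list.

D_6

The Hessian of f at 0 has rank 0. Corank 2; j^3 = 2*(2*x + y)*(3*x + 2*y)^2 has shape L^2 M (L != M), so D-series; mu = 6 gives D_6.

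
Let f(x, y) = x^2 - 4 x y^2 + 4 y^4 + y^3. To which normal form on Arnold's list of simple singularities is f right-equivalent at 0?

The Hessian of f at 0 has rank 1. Corank 1: A-series; mu = 2 gives A_2.

A_{2}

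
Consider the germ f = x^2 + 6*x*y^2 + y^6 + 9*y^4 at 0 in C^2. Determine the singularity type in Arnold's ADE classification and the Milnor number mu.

The Hessian of f at 0 has rank 1. Corank 1: A-series; mu = 5 gives A_5.

Type A5, Milnor number mu = 5.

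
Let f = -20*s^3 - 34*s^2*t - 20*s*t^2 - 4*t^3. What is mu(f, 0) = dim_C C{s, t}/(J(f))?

4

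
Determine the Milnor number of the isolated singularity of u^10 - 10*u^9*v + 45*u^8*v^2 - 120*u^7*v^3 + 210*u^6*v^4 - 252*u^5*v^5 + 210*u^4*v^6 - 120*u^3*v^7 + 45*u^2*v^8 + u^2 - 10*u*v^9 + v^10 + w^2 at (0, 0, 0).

The Hessian of f at 0 has rank 2. Corank 1: A-series; mu = 9 gives A_9.

9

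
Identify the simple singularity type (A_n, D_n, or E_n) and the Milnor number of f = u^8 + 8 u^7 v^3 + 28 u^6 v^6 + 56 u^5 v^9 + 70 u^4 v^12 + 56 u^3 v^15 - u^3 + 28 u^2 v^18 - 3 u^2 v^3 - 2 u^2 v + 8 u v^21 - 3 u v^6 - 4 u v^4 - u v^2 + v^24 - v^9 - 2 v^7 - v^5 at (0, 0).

Type D_9, Milnor number mu = 9.

The Hessian of f at 0 has rank 0. Corank 2; j^3 = -u*(u + v)^2 has shape L^2 M (L != M), so D-series; mu = 9 gives D_9.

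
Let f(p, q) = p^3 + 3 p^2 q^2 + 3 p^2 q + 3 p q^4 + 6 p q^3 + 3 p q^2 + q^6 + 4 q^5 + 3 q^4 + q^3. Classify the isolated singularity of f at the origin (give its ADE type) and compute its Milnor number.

Type E_8, Milnor number mu = 8.

The Hessian of f at 0 has rank 0. Corank 2; j^3 = (p + q)^3 is a perfect cube, so E-series; the 5-jet and mu = 8 give E_8.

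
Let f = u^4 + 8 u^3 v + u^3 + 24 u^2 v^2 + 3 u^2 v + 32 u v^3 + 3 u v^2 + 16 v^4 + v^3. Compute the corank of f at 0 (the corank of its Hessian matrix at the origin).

2

Hessian at 0 has rank 0.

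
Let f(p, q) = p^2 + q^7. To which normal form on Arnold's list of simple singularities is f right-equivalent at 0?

The Hessian of f at 0 has rank 1. Corank 1: A-series; mu = 6 gives A_6.

A_6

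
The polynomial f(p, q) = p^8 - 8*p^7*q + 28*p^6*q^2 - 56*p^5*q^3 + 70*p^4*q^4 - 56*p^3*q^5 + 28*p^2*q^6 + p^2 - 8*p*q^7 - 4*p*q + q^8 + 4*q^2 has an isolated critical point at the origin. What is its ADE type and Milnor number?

The Hessian of f at 0 has rank 1. Corank 1: A-series; mu = 7 gives A_7.

Type A7, Milnor number mu = 7.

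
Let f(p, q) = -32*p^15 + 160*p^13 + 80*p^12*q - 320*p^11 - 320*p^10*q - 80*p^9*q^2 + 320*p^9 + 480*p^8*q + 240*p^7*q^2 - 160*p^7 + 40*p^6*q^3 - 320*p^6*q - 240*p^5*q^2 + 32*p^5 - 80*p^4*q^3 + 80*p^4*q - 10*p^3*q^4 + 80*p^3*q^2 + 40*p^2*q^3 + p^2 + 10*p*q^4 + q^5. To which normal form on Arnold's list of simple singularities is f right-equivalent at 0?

The Hessian of f at 0 has rank 1. Corank 1: A-series; mu = 4 gives A_4.

A_4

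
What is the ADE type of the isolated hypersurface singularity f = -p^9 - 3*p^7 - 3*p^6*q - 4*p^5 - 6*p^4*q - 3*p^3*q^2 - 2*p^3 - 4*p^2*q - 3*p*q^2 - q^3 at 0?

The Hessian of f at 0 has rank 0. Corank 2; j^3 = -(p + q)*(2*p^2 + 2*p*q + q^2) splits into three distinct lines over C (the quadratic factor has nonzero discriminant), so D_4.

D_{4}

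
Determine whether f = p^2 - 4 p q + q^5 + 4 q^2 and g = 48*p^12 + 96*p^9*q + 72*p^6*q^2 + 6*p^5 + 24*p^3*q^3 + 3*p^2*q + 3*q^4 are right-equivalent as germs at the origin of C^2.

The Hessian of f at 0 has rank 1. Corank 1: A-series; mu = 4 gives A_4. The Hessian of g at 0 has rank 0. Corank 2; j^3 = 3*p^2*q has shape L^2 M (L != M), so D-series; mu = 5 gives D_5. f is A_4 but g is D_5, hence not right-equivalent.

No.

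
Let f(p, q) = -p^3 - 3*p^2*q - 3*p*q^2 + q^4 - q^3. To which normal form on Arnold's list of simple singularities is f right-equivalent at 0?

E_6

The Hessian of f at 0 has rank 0. Corank 2; j^3 = -(p + q)^3 is a perfect cube, so E-series; the 4-jet and mu = 6 give E_6.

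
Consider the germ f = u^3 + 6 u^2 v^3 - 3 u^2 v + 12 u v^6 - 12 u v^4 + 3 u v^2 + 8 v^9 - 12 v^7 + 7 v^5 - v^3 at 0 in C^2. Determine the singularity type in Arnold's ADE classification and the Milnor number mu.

Type E8, Milnor number mu = 8.

The Hessian of f at 0 has rank 0. Corank 2; j^3 = (u - v)^3 is a perfect cube, so E-series; the 5-jet and mu = 8 give E_8.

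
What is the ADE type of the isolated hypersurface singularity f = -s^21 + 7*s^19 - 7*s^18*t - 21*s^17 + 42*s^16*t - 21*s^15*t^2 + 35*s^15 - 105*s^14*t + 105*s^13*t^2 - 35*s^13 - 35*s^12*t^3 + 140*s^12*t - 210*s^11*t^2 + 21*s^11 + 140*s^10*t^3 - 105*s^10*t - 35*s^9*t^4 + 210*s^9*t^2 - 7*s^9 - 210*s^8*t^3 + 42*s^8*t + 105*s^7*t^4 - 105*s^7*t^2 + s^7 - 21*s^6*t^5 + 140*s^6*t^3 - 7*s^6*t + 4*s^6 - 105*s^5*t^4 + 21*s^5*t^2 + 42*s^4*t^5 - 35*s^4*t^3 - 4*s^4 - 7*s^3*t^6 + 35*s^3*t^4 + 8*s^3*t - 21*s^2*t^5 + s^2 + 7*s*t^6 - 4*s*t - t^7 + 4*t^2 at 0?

A6

The Hessian of f at 0 has rank 1. Corank 1: A-series; mu = 6 gives A_6.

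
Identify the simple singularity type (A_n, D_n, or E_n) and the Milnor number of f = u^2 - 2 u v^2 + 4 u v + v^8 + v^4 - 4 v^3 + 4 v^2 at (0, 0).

Type A7, Milnor number mu = 7.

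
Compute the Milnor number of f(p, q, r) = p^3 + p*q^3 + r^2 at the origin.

The Hessian of f at 0 has rank 1. Corank 2; j^3 = p^3 is a perfect cube, so E-series; the 4-jet and mu = 7 give E_7.

7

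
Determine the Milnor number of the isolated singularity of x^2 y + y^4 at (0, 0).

5

The Hessian of f at 0 is [[0, 0], [0, 0]] with rank 0, so corank 2. A Groebner basis of the Jacobian ideal J(f) in C{x,y} is {x^3, x^2/4 + y^3, x*y}; counting standard monomials gives mu = 5. Corank 2; j^3 = x^2*y has shape L^2 M (L != M), so D-series; mu = 5 gives D_5.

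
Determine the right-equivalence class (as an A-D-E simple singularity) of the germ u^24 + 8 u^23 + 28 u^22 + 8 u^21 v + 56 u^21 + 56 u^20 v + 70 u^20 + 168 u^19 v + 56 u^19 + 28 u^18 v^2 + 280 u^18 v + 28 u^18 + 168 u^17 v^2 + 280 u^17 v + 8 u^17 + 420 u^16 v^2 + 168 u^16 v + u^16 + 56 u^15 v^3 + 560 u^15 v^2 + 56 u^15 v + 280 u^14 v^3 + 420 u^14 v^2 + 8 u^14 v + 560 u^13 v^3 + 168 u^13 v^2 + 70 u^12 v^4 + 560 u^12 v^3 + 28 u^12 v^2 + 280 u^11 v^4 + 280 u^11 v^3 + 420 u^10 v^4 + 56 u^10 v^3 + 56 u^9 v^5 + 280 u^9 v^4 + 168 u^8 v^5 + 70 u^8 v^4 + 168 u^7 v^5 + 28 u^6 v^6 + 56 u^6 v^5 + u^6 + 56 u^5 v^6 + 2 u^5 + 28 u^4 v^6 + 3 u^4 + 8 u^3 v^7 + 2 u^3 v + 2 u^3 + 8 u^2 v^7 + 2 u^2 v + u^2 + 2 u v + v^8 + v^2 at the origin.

The Hessian of f at 0 has rank 1. Corank 1: A-series; mu = 7 gives A_7.

A7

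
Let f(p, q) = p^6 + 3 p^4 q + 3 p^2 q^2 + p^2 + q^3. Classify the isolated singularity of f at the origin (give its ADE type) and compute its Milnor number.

The Hessian of f at 0 is [[2, 0], [0, 0]] with rank 1, so corank 1. A Groebner basis of the Jacobian ideal J(f) in C{p,q} is {q^2, p}; counting standard monomials gives mu = 2. Corank 1: A-series; mu = 2 gives A_2.

Type A2, Milnor number mu = 2.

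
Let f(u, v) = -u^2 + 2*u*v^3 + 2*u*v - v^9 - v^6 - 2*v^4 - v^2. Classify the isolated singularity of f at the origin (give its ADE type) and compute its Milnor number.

The Hessian of f at 0 is [[-2, 2], [2, -2]] with rank 1, so corank 1. A Groebner basis of the Jacobian ideal J(f) in C{u,v} is {u^2*v^2 - 2*u^2 + 3*u*v - v^2, u^3 - 3*u^2*v + 3*u*v^2 - u + v, -u + v^3 + v}; counting standard monomials gives mu = 8. Corank 1: A-series; mu = 8 gives A_8.

Type A_{8}, Milnor number mu = 8.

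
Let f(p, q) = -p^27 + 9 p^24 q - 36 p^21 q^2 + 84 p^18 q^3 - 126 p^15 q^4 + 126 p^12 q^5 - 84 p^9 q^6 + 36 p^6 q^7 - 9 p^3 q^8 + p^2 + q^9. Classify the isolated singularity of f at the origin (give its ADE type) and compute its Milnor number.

The Hessian of f at 0 has rank 1. Corank 1: A-series; mu = 8 gives A_8.

Type A8, Milnor number mu = 8.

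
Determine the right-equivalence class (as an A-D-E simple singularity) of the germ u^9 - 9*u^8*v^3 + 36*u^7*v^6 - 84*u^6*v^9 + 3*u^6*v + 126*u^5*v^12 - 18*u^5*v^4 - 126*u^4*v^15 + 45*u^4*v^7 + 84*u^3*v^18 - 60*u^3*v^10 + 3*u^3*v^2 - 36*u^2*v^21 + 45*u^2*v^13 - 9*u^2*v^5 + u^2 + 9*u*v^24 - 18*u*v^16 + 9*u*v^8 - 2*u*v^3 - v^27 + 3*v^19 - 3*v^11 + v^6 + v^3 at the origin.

The Hessian of f at 0 is [[2, 0], [0, 0]] with rank 1, so corank 1. A Groebner basis of the Jacobian ideal J(f) in C{u,v} is {v^2, u}; counting standard monomials gives mu = 2. Corank 1: A-series; mu = 2 gives A_2.

A2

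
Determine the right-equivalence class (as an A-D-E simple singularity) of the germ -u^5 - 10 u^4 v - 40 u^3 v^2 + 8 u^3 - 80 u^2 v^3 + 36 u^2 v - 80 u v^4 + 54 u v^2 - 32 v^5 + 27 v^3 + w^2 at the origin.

E_{8}

The Hessian of f at 0 is [[0, 0, 0], [0, 0, 0], [0, 0, 2]] with rank 1, so corank 2. A Groebner basis of the Jacobian ideal J(f) in C{u,v,w} is {v^5, u*v^3 + 13*v^4/8, u^2 + 3*u*v + 9*v^2/4, w}; counting standard monomials gives mu = 8. Corank 2; j^3 = (2*u + 3*v)^3 is a perfect cube, so E-series; the 5-jet and mu = 8 give E_8.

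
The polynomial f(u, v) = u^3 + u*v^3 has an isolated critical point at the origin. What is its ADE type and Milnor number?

The Hessian of f at 0 has rank 0. Corank 2; j^3 = u^3 is a perfect cube, so E-series; the 4-jet and mu = 7 give E_7.

Type E7, Milnor number mu = 7.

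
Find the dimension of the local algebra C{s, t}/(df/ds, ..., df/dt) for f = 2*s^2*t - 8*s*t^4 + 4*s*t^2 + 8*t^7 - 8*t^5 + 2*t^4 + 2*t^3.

5

The Hessian of f at 0 has rank 0. Corank 2; j^3 = 2*t*(s + t)^2 has shape L^2 M (L != M), so D-series; mu = 5 gives D_5.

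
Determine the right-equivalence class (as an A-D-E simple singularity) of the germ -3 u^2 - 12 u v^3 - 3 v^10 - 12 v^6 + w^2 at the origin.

A_9

The Hessian of f at 0 is [[-6, 0, 0], [0, 0, 0], [0, 0, 2]] with rank 2, so corank 1. A Groebner basis of the Jacobian ideal J(f) in C{u,v,w} is {u^3, u/2 + v^3, w}; counting standard monomials gives mu = 9. Corank 1: A-series; mu = 9 gives A_9.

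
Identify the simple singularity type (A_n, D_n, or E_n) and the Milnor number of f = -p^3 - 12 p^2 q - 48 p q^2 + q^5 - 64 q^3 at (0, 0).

The Hessian of f at 0 is [[0, 0], [0, 0]] with rank 0, so corank 2. A Groebner basis of the Jacobian ideal J(f) in C{p,q} is {q^4, p^2 + 8*p*q + 16*q^2}; counting standard monomials gives mu = 8. Corank 2; j^3 = -(p + 4*q)^3 is a perfect cube, so E-series; the 5-jet and mu = 8 give E_8.

Type E_{8}, Milnor number mu = 8.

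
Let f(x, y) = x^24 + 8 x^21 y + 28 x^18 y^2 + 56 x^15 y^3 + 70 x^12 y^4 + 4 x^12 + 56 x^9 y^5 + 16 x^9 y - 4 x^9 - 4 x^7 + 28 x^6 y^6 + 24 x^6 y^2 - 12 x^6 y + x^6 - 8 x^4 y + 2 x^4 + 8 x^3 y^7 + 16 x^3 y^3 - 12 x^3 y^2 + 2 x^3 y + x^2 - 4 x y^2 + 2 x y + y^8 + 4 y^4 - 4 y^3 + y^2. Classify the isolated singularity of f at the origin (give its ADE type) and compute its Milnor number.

Type A7, Milnor number mu = 7.

The Hessian of f at 0 has rank 1. Corank 1: A-series; mu = 7 gives A_7.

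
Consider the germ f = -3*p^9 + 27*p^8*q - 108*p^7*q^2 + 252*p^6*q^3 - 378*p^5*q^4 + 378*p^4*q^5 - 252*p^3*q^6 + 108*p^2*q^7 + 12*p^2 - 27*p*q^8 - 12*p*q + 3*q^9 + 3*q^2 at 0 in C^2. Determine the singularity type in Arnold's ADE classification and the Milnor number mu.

Type A_8, Milnor number mu = 8.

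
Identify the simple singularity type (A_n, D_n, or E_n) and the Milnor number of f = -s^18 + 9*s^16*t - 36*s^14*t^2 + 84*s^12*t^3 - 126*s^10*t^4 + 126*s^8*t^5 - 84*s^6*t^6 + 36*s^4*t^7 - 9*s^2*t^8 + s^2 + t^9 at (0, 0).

The Hessian of f at 0 is [[2, 0], [0, 0]] with rank 1, so corank 1. A Groebner basis of the Jacobian ideal J(f) in C{s,t} is {t^8, s}; counting standard monomials gives mu = 8. Corank 1: A-series; mu = 8 gives A_8.

Type A8, Milnor number mu = 8.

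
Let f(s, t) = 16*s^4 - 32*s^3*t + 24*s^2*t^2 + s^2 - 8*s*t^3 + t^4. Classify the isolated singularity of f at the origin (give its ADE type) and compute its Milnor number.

Type A_{3}, Milnor number mu = 3.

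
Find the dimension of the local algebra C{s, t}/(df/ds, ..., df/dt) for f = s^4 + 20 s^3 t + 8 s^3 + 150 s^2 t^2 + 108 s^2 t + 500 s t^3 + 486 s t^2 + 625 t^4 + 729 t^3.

6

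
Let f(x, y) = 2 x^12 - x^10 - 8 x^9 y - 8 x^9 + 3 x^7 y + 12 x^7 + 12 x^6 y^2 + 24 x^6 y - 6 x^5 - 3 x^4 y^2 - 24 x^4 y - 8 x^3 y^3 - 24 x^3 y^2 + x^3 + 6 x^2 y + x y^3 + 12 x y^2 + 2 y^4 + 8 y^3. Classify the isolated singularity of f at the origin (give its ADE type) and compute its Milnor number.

Type E_7, Milnor number mu = 7.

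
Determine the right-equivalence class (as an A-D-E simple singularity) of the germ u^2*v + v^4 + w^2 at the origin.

The Hessian of f at 0 is [[0, 0, 0], [0, 0, 0], [0, 0, 2]] with rank 1, so corank 2. A Groebner basis of the Jacobian ideal J(f) in C{u,v,w} is {u^3, u^2/4 + v^3, u*v, w}; counting standard monomials gives mu = 5. Corank 2; j^3 = u^2*v has shape L^2 M (L != M), so D-series; mu = 5 gives D_5.

D_{5}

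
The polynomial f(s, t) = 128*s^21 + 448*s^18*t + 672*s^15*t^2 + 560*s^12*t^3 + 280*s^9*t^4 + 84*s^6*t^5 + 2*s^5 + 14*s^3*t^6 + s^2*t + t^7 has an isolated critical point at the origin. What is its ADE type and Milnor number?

Type D8, Milnor number mu = 8.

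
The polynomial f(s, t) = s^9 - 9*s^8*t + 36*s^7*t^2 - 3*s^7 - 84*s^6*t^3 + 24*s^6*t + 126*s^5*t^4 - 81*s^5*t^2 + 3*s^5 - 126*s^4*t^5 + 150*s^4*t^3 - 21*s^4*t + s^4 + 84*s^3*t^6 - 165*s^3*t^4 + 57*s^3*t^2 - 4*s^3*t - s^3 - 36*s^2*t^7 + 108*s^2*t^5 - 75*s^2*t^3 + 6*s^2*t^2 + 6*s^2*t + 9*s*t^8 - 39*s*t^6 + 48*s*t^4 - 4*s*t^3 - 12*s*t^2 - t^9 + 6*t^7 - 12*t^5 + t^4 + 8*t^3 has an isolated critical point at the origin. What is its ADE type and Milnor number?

The Hessian of f at 0 has rank 0. Corank 2; j^3 = -(s - 2*t)^3 is a perfect cube, so E-series; the 4-jet and mu = 6 give E_6.

Type E6, Milnor number mu = 6.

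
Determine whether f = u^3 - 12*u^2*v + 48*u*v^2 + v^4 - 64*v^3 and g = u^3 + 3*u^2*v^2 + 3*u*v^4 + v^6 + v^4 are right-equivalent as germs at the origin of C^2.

Yes.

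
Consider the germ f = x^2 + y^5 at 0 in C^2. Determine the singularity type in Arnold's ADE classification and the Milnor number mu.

Type A_4, Milnor number mu = 4.

The Hessian of f at 0 is [[2, 0], [0, 0]] with rank 1, so corank 1. A Groebner basis of the Jacobian ideal J(f) in C{x,y} is {y^4, x}; counting standard monomials gives mu = 4. Corank 1: A-series; mu = 4 gives A_4.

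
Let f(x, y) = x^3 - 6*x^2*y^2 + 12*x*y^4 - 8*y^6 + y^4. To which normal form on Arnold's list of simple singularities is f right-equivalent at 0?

The Hessian of f at 0 is [[0, 0], [0, 0]] with rank 0, so corank 2. A Groebner basis of the Jacobian ideal J(f) in C{x,y} is {x^3, x^2*y, -x^2/4 + x*y^2, y^3}; counting standard monomials gives mu = 6. Corank 2; j^3 = x^3 is a perfect cube, so E-series; the 4-jet and mu = 6 give E_6.

E_6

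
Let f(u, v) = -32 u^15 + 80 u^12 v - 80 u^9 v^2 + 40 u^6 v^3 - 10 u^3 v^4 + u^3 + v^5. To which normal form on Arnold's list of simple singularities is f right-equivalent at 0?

The Hessian of f at 0 is [[0, 0], [0, 0]] with rank 0, so corank 2. A Groebner basis of the Jacobian ideal J(f) in C{u,v} is {v^4, u^2}; counting standard monomials gives mu = 8. Corank 2; j^3 = u^3 is a perfect cube, so E-series; the 5-jet and mu = 8 give E_8.

E8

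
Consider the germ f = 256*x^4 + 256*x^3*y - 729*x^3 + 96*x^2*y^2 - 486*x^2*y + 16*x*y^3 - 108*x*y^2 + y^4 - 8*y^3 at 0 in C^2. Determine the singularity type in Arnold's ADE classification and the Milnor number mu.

Type E_{6}, Milnor number mu = 6.

The Hessian of f at 0 has rank 0. Corank 2; j^3 = -(9*x + 2*y)^3 is a perfect cube, so E-series; the 4-jet and mu = 6 give E_6.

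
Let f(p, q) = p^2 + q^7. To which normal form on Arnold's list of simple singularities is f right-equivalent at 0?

The Hessian of f at 0 has rank 1. Corank 1: A-series; mu = 6 gives A_6.

A_{6}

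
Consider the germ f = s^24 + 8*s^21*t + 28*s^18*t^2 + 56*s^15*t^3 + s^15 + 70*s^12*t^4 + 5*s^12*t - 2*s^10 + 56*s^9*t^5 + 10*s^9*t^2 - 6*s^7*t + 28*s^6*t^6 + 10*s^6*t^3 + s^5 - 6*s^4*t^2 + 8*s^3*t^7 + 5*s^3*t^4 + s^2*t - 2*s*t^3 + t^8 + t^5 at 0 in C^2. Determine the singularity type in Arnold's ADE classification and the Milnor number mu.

Type D_{9}, Milnor number mu = 9.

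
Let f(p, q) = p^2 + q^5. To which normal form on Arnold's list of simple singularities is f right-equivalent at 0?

A_4

The Hessian of f at 0 has rank 1. Corank 1: A-series; mu = 4 gives A_4.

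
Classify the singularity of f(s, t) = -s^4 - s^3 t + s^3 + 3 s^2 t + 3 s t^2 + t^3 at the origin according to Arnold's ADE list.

E_{7}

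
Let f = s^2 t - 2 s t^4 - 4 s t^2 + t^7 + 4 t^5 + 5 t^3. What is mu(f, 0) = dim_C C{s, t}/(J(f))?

4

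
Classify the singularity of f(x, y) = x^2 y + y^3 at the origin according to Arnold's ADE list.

The Hessian of f at 0 is [[0, 0], [0, 0]] with rank 0, so corank 2. A Groebner basis of the Jacobian ideal J(f) in C{x,y} is {y^3, x^2 + 3*y^2, x*y}; counting standard monomials gives mu = 4. Corank 2; j^3 = y*(x^2 + y^2) splits into three distinct lines over C (the quadratic factor has nonzero discriminant), so D_4.

D_4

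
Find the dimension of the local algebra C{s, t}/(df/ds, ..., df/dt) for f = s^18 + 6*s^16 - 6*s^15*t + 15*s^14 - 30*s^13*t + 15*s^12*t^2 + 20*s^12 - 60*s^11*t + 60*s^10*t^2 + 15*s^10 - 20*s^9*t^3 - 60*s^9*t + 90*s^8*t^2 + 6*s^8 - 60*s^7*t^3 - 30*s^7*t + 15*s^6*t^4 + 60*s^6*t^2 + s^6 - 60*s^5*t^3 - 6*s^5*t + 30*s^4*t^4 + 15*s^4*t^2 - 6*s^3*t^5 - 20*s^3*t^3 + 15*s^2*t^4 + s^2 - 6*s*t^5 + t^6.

The Hessian of f at 0 has rank 1. Corank 1: A-series; mu = 5 gives A_5.

5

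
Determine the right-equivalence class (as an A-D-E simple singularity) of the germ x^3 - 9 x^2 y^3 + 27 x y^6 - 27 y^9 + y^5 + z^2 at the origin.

The Hessian of f at 0 has rank 1. Corank 2; j^3 = x^3 is a perfect cube, so E-series; the 5-jet and mu = 8 give E_8.

E_{8}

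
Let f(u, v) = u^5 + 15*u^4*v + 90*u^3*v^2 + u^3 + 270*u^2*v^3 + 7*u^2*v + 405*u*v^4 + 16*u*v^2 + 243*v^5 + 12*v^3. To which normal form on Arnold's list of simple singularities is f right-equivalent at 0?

D_6

The Hessian of f at 0 has rank 0. Corank 2; j^3 = (u + 2*v)^2*(u + 3*v) has shape L^2 M (L != M), so D-series; mu = 6 gives D_6.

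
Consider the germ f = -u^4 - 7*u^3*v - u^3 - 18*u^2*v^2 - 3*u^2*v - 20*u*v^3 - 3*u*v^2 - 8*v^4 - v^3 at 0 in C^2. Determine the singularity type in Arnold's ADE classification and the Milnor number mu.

Type E_7, Milnor number mu = 7.

The Hessian of f at 0 has rank 0. Corank 2; j^3 = -(u + v)^3 is a perfect cube, so E-series; the 4-jet and mu = 7 give E_7.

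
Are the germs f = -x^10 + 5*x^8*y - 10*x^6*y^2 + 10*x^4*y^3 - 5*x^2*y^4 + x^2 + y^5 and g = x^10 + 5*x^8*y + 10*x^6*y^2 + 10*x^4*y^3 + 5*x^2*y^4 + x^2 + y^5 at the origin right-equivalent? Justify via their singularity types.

The Hessian of f at 0 is [[2, 0], [0, 0]] with rank 1, so corank 1. A Groebner basis of the Jacobian ideal J(f) in C{x,y} is {y^4, x}; counting standard monomials gives mu = 4. Corank 1: A-series; mu = 4 gives A_4. The Hessian of g at 0 is [[2, 0], [0, 0]] with rank 1, so corank 1. A Groebner basis of the Jacobian ideal J(g) in C{x,y} is {y^4, x}; counting standard monomials gives mu = 4. Corank 1: A-series; mu = 4 gives A_4. Both have type A_4, hence right-equivalent.

Yes.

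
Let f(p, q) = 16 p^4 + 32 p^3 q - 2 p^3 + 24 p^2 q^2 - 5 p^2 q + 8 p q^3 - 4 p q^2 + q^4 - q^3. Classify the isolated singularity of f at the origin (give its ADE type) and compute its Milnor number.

The Hessian of f at 0 is [[0, 0], [0, 0]] with rank 0, so corank 2. A Groebner basis of the Jacobian ideal J(f) in C{p,q} is {p*q^2 - p*q/8 - q^2/8, p*q/8 + q^3 + q^2/8, p^2 + 3*p*q/2 + q^2/2}; counting standard monomials gives mu = 5. Corank 2; j^3 = -(p + q)^2*(2*p + q) has shape L^2 M (L != M), so D-series; mu = 5 gives D_5.

Type D5, Milnor number mu = 5.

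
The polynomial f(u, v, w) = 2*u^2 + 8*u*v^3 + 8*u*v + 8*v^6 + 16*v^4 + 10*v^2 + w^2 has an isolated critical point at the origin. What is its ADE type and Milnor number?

The Hessian of f at 0 is [[4, 8, 0], [8, 20, 0], [0, 0, 2]] with rank 3, so corank 0. A Groebner basis of the Jacobian ideal J(f) in C{u,v,w} is {u, v, w}; counting standard monomials gives mu = 1. Corank 0: nondegenerate Morse point, so A_1.

Type A_{1}, Milnor number mu = 1.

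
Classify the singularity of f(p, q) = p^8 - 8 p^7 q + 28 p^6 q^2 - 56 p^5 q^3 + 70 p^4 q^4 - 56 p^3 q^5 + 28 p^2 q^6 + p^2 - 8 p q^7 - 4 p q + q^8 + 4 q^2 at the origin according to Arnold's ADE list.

The Hessian of f at 0 has rank 1. Corank 1: A-series; mu = 7 gives A_7.

A7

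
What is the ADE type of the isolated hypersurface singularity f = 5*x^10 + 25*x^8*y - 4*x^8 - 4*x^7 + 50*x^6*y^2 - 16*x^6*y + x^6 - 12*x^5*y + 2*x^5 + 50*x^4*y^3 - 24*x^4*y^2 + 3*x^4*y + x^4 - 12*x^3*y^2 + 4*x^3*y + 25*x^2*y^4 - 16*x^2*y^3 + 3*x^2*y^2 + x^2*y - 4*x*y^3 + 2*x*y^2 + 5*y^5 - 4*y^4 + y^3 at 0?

D6

The Hessian of f at 0 has rank 0. Corank 2; j^3 = y*(x + y)^2 has shape L^2 M (L != M), so D-series; mu = 6 gives D_6.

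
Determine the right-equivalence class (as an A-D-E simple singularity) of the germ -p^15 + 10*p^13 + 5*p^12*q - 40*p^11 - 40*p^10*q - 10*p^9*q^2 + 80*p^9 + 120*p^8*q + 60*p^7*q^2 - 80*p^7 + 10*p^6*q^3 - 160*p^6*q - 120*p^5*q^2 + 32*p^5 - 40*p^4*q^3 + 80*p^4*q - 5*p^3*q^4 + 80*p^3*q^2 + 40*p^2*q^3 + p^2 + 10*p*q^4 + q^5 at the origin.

A_4

The Hessian of f at 0 has rank 1. Corank 1: A-series; mu = 4 gives A_4.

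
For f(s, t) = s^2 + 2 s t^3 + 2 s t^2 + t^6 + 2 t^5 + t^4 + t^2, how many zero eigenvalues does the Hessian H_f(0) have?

0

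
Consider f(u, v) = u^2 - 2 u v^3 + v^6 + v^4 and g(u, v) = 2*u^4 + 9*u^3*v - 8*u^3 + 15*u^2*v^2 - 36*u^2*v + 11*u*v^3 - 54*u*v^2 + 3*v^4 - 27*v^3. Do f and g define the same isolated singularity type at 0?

No.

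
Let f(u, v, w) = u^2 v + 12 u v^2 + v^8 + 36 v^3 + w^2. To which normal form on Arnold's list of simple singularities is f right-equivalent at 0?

D9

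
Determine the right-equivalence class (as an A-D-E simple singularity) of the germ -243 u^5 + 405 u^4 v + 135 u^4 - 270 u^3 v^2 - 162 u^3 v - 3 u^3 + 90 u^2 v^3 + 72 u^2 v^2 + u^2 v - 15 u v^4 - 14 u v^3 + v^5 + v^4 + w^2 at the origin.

The Hessian of f at 0 has rank 1. Corank 2; j^3 = -u^2*(3*u - v) has shape L^2 M (L != M), so D-series; mu = 5 gives D_5.

D_{5}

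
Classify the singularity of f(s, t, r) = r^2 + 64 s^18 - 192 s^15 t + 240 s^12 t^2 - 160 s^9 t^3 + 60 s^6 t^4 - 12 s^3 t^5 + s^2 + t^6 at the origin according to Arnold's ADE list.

A5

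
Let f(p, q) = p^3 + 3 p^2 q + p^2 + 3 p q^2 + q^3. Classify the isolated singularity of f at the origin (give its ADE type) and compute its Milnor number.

Type A_2, Milnor number mu = 2.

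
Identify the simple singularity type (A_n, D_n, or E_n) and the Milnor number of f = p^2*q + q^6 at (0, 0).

The Hessian of f at 0 has rank 0. Corank 2; j^3 = p^2*q has shape L^2 M (L != M), so D-series; mu = 7 gives D_7.

Type D7, Milnor number mu = 7.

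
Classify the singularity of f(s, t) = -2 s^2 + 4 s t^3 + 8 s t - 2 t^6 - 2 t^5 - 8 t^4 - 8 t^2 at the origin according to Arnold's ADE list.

A4

The Hessian of f at 0 is [[-4, 8], [8, -16]] with rank 1, so corank 1. A Groebner basis of the Jacobian ideal J(f) in C{s,t} is {-s + t^3 + 2*t, s^2 - 4*t^2, s*t - 2*t^2}; counting standard monomials gives mu = 4. Corank 1: A-series; mu = 4 gives A_4.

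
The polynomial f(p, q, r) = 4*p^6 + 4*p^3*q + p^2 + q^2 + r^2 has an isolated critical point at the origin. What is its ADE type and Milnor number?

The Hessian of f at 0 is [[2, 0, 0], [0, 2, 0], [0, 0, 2]] with rank 3, so corank 0. A Groebner basis of the Jacobian ideal J(f) in C{p,q,r} is {p, q, r}; counting standard monomials gives mu = 1. Corank 0: nondegenerate Morse point, so A_1.

Type A_1, Milnor number mu = 1.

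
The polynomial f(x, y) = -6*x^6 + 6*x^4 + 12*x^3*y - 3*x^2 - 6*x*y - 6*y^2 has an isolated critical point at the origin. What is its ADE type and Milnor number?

Type A1, Milnor number mu = 1.

The Hessian of f at 0 has rank 2. Corank 0: nondegenerate Morse point, so A_1.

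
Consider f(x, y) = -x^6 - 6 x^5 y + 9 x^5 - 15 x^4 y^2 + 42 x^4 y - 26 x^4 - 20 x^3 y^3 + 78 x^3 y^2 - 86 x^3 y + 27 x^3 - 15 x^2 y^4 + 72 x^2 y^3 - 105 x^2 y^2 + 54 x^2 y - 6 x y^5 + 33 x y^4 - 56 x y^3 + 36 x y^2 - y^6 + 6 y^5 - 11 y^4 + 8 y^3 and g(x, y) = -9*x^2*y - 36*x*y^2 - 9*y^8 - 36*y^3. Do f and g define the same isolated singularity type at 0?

No.

The Hessian of f at 0 is [[0, 0], [0, 0]] with rank 0, so corank 2. A Groebner basis of the Jacobian ideal J(f) in C{x,y} is {x^3 - 54*x^2 - 72*x*y - 24*y^2, x^2*y + 72*x^2 + 96*x*y + 32*y^2, -189*x^2/2 + x*y^2 - 126*x*y - 42*y^2, 243*x^2/2 + 162*x*y + y^3 + 54*y^2}; counting standard monomials gives mu = 6. Corank 2; j^3 = (3*x + 2*y)^3 is a perfect cube, so E-series; the 4-jet and mu = 6 give E_6. The Hessian of g at 0 is [[0, 0], [0, 0]] with rank 0, so corank 2. A Groebner basis of the Jacobian ideal J(g) in C{x,y} is {x^2/8 + y^7 - y^2/2, x^3 + 8*y^3, x*y + 2*y^2}; counting standard monomials gives mu = 9. Corank 2; j^3 = -9*y*(x + 2*y)^2 has shape L^2 M (L != M), so D-series; mu = 9 gives D_9. f is E_6 but g is D_9, hence not right-equivalent.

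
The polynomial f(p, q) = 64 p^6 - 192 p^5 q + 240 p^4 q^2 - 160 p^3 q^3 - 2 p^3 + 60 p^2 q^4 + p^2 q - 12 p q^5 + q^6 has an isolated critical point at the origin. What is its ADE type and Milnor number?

Type D_{7}, Milnor number mu = 7.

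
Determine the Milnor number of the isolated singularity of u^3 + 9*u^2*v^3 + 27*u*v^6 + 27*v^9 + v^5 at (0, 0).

8

The Hessian of f at 0 has rank 0. Corank 2; j^3 = u^3 is a perfect cube, so E-series; the 5-jet and mu = 8 give E_8.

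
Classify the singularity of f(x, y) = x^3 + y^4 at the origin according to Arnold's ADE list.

E_6

The Hessian of f at 0 is [[0, 0], [0, 0]] with rank 0, so corank 2. A Groebner basis of the Jacobian ideal J(f) in C{x,y} is {y^3, x^2}; counting standard monomials gives mu = 6. Corank 2; j^3 = x^3 is a perfect cube, so E-series; the 4-jet and mu = 6 give E_6.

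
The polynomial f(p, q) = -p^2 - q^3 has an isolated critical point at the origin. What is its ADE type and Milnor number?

The Hessian of f at 0 has rank 1. Corank 1: A-series; mu = 2 gives A_2.

Type A_{2}, Milnor number mu = 2.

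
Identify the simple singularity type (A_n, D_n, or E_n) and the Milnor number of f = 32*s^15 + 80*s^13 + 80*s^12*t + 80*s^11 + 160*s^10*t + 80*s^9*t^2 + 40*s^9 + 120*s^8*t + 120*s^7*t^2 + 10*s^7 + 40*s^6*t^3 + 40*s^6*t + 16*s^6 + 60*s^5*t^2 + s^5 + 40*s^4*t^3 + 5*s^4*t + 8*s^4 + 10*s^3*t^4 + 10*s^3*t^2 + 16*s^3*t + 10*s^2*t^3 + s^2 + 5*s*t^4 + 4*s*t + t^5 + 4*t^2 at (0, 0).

Type A4, Milnor number mu = 4.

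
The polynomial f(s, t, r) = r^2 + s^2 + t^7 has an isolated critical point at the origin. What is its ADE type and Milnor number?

The Hessian of f at 0 has rank 2. Corank 1: A-series; mu = 6 gives A_6.

Type A6, Milnor number mu = 6.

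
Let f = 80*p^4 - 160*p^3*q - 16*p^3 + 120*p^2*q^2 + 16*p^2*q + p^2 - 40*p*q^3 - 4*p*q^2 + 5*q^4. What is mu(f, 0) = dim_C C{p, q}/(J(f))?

The Hessian of f at 0 has rank 1. Corank 1: A-series; mu = 3 gives A_3.

3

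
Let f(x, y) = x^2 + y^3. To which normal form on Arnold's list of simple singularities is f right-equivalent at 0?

The Hessian of f at 0 has rank 1. Corank 1: A-series; mu = 2 gives A_2.

A2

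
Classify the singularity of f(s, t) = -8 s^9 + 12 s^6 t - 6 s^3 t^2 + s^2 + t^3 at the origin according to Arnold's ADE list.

The Hessian of f at 0 has rank 1. Corank 1: A-series; mu = 2 gives A_2.

A2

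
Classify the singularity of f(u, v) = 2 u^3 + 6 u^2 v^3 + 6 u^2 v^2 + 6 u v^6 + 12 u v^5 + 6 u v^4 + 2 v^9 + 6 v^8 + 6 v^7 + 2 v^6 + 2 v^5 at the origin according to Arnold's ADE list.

E8

The Hessian of f at 0 has rank 0. Corank 2; j^3 = 2*u^3 is a perfect cube, so E-series; the 5-jet and mu = 8 give E_8.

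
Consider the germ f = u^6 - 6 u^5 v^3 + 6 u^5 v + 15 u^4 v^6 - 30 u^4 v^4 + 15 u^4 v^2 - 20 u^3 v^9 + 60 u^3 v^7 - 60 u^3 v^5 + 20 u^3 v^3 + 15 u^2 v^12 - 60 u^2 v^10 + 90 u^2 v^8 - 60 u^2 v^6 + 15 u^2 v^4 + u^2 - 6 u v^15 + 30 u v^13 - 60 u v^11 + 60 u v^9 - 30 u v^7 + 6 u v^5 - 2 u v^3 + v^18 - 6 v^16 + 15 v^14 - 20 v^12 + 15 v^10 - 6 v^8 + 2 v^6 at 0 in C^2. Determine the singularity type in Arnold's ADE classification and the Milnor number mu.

Type A_{5}, Milnor number mu = 5.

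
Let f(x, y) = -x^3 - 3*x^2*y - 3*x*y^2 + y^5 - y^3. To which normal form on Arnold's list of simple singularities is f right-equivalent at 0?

E8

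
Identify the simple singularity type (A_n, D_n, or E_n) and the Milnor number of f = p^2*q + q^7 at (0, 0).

Type D8, Milnor number mu = 8.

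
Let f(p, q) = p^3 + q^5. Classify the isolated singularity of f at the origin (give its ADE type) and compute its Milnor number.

The Hessian of f at 0 has rank 0. Corank 2; j^3 = p^3 is a perfect cube, so E-series; the 5-jet and mu = 8 give E_8.

Type E_8, Milnor number mu = 8.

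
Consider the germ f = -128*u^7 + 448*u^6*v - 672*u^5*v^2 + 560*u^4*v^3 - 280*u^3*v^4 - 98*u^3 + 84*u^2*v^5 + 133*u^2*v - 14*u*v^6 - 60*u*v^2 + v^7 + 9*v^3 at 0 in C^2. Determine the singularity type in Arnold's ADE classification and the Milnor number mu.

Type D8, Milnor number mu = 8.

The Hessian of f at 0 has rank 0. Corank 2; j^3 = -(2*u - v)*(7*u - 3*v)^2 has shape L^2 M (L != M), so D-series; mu = 8 gives D_8.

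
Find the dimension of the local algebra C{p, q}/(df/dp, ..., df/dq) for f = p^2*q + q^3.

4

The Hessian of f at 0 has rank 0. Corank 2; j^3 = q*(p^2 + q^2) splits into three distinct lines over C (the quadratic factor has nonzero discriminant), so D_4.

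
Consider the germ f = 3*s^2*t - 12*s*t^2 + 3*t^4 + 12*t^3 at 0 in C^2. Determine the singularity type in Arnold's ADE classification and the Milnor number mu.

Type D_5, Milnor number mu = 5.

The Hessian of f at 0 has rank 0. Corank 2; j^3 = 3*t*(s - 2*t)^2 has shape L^2 M (L != M), so D-series; mu = 5 gives D_5.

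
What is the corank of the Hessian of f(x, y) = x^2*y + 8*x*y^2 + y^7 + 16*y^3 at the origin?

The Hessian at 0 is [[0, 0], [0, 0]] of rank 0; hence corank 2.

2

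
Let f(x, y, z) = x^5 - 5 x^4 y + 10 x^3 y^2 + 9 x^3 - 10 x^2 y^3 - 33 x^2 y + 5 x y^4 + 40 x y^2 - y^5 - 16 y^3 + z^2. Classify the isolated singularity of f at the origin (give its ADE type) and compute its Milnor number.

Type D6, Milnor number mu = 6.

The Hessian of f at 0 has rank 1. Corank 2; j^3 = (x - y)*(3*x - 4*y)^2 has shape L^2 M (L != M), so D-series; mu = 6 gives D_6.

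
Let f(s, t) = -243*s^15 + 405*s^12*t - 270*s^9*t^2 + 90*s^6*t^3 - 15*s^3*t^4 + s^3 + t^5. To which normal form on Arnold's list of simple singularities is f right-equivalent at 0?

E_8

The Hessian of f at 0 has rank 0. Corank 2; j^3 = s^3 is a perfect cube, so E-series; the 5-jet and mu = 8 give E_8.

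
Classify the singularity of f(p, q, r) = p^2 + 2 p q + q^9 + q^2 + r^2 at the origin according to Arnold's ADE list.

A_8

The Hessian of f at 0 has rank 2. Corank 1: A-series; mu = 8 gives A_8.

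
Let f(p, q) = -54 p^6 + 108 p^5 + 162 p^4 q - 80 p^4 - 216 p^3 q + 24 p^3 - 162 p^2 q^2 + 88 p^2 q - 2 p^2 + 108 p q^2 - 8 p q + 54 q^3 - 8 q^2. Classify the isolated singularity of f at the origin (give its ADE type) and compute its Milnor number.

Type A2, Milnor number mu = 2.

The Hessian of f at 0 has rank 1. Corank 1: A-series; mu = 2 gives A_2.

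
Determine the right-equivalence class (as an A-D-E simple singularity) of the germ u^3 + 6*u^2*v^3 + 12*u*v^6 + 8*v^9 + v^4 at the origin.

E_6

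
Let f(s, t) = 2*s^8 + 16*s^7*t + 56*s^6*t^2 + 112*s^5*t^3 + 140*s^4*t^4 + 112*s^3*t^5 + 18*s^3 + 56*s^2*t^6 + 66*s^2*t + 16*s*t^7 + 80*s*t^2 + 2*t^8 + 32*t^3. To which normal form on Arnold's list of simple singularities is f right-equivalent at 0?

The Hessian of f at 0 has rank 0. Corank 2; j^3 = 2*(s + t)*(3*s + 4*t)^2 has shape L^2 M (L != M), so D-series; mu = 9 gives D_9.

D_9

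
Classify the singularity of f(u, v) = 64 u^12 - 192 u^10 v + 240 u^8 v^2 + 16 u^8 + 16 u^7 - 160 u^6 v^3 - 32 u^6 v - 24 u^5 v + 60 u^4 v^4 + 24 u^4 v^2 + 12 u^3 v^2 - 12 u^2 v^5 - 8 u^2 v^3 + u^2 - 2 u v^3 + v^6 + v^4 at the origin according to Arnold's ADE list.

A_3

The Hessian of f at 0 has rank 1. Corank 1: A-series; mu = 3 gives A_3.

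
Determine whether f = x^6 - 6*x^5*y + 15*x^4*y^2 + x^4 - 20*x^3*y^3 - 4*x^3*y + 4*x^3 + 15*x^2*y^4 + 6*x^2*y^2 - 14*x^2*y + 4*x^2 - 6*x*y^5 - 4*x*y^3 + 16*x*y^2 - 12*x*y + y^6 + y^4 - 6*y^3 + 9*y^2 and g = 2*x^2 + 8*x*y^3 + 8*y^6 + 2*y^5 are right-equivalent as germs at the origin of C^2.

The Hessian of f at 0 has rank 1. Corank 1: A-series; mu = 5 gives A_5. The Hessian of g at 0 has rank 1. Corank 1: A-series; mu = 4 gives A_4. f is A_5 but g is A_4, hence not right-equivalent.

No.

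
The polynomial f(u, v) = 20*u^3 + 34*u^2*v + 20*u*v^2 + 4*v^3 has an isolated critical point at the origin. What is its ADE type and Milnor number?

The Hessian of f at 0 is [[0, 0], [0, 0]] with rank 0, so corank 2. A Groebner basis of the Jacobian ideal J(f) in C{u,v} is {v^3, u^2 - 2*v^2/11, u*v + 5*v^2/11}; counting standard monomials gives mu = 4. Corank 2; j^3 = 2*(2*u + v)*(5*u^2 + 6*u*v + 2*v^2) splits into three distinct lines over C (the quadratic factor has nonzero discriminant), so D_4.

Type D_{4}, Milnor number mu = 4.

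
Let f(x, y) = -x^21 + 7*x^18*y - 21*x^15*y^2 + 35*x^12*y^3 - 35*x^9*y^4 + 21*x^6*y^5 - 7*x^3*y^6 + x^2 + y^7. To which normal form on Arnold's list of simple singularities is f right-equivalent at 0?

A6

The Hessian of f at 0 has rank 1. Corank 1: A-series; mu = 6 gives A_6.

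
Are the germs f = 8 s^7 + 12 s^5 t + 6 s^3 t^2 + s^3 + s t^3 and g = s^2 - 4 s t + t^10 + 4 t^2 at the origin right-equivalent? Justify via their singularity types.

No.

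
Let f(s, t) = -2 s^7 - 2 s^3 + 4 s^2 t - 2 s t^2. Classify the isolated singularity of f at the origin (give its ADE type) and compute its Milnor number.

Type D_8, Milnor number mu = 8.

The Hessian of f at 0 has rank 0. Corank 2; j^3 = -2*s*(s - t)^2 has shape L^2 M (L != M), so D-series; mu = 8 gives D_8.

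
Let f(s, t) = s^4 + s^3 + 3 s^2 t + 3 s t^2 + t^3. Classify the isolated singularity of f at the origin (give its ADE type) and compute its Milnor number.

The Hessian of f at 0 is [[0, 0], [0, 0]] with rank 0, so corank 2. A Groebner basis of the Jacobian ideal J(f) in C{s,t} is {t^4, s*t^2 + 2*t^3/3, s^2 + 2*s*t + t^2}; counting standard monomials gives mu = 6. Corank 2; j^3 = (s + t)^3 is a perfect cube, so E-series; the 4-jet and mu = 6 give E_6.

Type E_6, Milnor number mu = 6.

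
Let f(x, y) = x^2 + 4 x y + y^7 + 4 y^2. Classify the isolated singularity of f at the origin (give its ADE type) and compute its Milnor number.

Type A_6, Milnor number mu = 6.

The Hessian of f at 0 has rank 1. Corank 1: A-series; mu = 6 gives A_6.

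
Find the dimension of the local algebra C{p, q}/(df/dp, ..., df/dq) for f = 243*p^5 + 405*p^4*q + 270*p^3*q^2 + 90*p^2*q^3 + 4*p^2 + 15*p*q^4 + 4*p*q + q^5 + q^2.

4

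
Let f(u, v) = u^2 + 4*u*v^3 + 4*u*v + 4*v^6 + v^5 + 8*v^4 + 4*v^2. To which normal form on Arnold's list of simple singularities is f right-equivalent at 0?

A_{4}

The Hessian of f at 0 has rank 1. Corank 1: A-series; mu = 4 gives A_4.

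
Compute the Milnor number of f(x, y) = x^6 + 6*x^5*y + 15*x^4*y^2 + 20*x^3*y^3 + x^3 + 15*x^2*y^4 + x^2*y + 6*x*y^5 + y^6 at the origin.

The Hessian of f at 0 is [[0, 0], [0, 0]] with rank 0, so corank 2. A Groebner basis of the Jacobian ideal J(f) in C{x,y} is {-x*y/6 + y^5, x*y^2, x^2 + x*y}; counting standard monomials gives mu = 7. Corank 2; j^3 = x^2*(x + y) has shape L^2 M (L != M), so D-series; mu = 7 gives D_7.

7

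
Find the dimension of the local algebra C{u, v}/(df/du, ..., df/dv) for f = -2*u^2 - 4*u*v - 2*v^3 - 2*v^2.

2

The Hessian of f at 0 has rank 1. Corank 1: A-series; mu = 2 gives A_2.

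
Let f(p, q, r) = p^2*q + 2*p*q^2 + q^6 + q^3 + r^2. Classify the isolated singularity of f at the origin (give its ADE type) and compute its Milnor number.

The Hessian of f at 0 is [[0, 0, 0], [0, 0, 0], [0, 0, 2]] with rank 1, so corank 2. A Groebner basis of the Jacobian ideal J(f) in C{p,q,r} is {p^2/6 + q^5 - q^2/6, p^3 + q^3, p*q + q^2, r}; counting standard monomials gives mu = 7. Corank 2; j^3 = q*(p + q)^2 has shape L^2 M (L != M), so D-series; mu = 7 gives D_7.

Type D_{7}, Milnor number mu = 7.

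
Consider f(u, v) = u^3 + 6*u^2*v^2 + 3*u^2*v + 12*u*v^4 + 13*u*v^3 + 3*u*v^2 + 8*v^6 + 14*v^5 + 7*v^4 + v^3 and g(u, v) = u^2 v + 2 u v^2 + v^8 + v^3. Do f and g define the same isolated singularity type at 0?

The Hessian of f at 0 is [[0, 0], [0, 0]] with rank 0, so corank 2. A Groebner basis of the Jacobian ideal J(f) in C{u,v} is {-u^2/4 - u*v/2 + v^4 - v^3/12 - v^2/4, u^3 + 5*u^2/4 + 5*u*v/2 + 17*v^3/12 + 5*v^2/4, u^2*v - 11*u^2/12 - 11*u*v/6 - 47*v^3/36 - 11*v^2/12, u^2/2 + u*v^2 + u*v + 7*v^3/6 + v^2/2}; counting standard monomials gives mu = 7. Corank 2; j^3 = (u + v)^3 is a perfect cube, so E-series; the 4-jet and mu = 7 give E_7. The Hessian of g at 0 is [[0, 0], [0, 0]] with rank 0, so corank 2. A Groebner basis of the Jacobian ideal J(g) in C{u,v} is {u^2/8 + v^7 - v^2/8, u^3 + v^3, u*v + v^2}; counting standard monomials gives mu = 9. Corank 2; j^3 = v*(u + v)^2 has shape L^2 M (L != M), so D-series; mu = 9 gives D_9. f is E_7 but g is D_9, hence not right-equivalent.

No.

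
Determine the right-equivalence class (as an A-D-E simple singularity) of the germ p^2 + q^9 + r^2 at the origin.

A_8

The Hessian of f at 0 is [[2, 0, 0], [0, 0, 0], [0, 0, 2]] with rank 2, so corank 1. A Groebner basis of the Jacobian ideal J(f) in C{p,q,r} is {q^8, p, r}; counting standard monomials gives mu = 8. Corank 1: A-series; mu = 8 gives A_8.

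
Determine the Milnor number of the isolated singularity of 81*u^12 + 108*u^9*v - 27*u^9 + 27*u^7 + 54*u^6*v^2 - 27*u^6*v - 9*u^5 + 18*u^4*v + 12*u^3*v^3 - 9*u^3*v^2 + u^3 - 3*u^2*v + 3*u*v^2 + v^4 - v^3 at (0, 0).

The Hessian of f at 0 has rank 0. Corank 2; j^3 = (u - v)^3 is a perfect cube, so E-series; the 4-jet and mu = 6 give E_6.

6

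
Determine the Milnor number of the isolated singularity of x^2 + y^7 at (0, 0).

The Hessian of f at 0 has rank 1. Corank 1: A-series; mu = 6 gives A_6.

6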